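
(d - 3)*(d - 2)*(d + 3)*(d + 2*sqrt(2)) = d^4 - 2*d^3 + 2*sqrt(2)*d^3 - 9*d^2 - 4*sqrt(2)*d^2 - 18*sqrt(2)*d + 18*d + 36*sqrt(2)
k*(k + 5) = k^2 + 5*k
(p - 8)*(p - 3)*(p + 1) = p^3 - 10*p^2 + 13*p + 24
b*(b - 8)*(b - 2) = b^3 - 10*b^2 + 16*b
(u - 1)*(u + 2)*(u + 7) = u^3 + 8*u^2 + 5*u - 14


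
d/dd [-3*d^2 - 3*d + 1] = -6*d - 3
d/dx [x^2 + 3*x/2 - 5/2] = 2*x + 3/2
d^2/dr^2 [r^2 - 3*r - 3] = 2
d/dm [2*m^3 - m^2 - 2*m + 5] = 6*m^2 - 2*m - 2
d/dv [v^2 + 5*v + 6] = 2*v + 5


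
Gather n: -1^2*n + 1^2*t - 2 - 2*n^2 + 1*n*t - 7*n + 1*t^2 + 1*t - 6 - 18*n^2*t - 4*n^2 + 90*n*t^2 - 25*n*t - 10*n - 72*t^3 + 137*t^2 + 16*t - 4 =n^2*(-18*t - 6) + n*(90*t^2 - 24*t - 18) - 72*t^3 + 138*t^2 + 18*t - 12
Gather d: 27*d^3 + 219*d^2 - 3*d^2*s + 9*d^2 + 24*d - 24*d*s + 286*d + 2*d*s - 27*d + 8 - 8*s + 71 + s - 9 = 27*d^3 + d^2*(228 - 3*s) + d*(283 - 22*s) - 7*s + 70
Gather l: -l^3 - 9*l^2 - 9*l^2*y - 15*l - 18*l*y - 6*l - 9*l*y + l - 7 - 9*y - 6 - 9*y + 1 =-l^3 + l^2*(-9*y - 9) + l*(-27*y - 20) - 18*y - 12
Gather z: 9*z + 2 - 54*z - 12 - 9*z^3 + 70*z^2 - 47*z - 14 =-9*z^3 + 70*z^2 - 92*z - 24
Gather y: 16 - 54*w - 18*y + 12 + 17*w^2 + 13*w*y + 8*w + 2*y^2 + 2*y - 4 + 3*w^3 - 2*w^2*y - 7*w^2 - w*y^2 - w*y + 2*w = 3*w^3 + 10*w^2 - 44*w + y^2*(2 - w) + y*(-2*w^2 + 12*w - 16) + 24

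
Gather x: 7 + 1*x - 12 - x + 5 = 0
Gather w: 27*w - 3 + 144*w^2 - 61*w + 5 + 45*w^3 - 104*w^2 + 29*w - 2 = 45*w^3 + 40*w^2 - 5*w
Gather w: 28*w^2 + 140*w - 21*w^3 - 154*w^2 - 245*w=-21*w^3 - 126*w^2 - 105*w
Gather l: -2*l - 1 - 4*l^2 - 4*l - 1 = -4*l^2 - 6*l - 2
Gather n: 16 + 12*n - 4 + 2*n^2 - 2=2*n^2 + 12*n + 10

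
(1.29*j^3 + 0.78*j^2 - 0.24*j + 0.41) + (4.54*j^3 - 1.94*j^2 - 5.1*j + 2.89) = 5.83*j^3 - 1.16*j^2 - 5.34*j + 3.3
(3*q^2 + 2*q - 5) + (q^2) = 4*q^2 + 2*q - 5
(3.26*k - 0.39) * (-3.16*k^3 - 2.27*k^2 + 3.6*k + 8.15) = -10.3016*k^4 - 6.1678*k^3 + 12.6213*k^2 + 25.165*k - 3.1785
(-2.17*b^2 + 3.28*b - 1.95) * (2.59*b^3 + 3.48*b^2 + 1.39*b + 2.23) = -5.6203*b^5 + 0.943599999999999*b^4 + 3.3476*b^3 - 7.0659*b^2 + 4.6039*b - 4.3485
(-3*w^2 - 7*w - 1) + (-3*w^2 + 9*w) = -6*w^2 + 2*w - 1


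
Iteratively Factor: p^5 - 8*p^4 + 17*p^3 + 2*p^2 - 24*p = (p)*(p^4 - 8*p^3 + 17*p^2 + 2*p - 24) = p*(p - 2)*(p^3 - 6*p^2 + 5*p + 12) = p*(p - 4)*(p - 2)*(p^2 - 2*p - 3) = p*(p - 4)*(p - 2)*(p + 1)*(p - 3)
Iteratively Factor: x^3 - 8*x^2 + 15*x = (x - 3)*(x^2 - 5*x) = (x - 5)*(x - 3)*(x)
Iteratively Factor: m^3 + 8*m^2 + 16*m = (m + 4)*(m^2 + 4*m) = m*(m + 4)*(m + 4)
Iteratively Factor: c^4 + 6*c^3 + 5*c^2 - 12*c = (c - 1)*(c^3 + 7*c^2 + 12*c) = c*(c - 1)*(c^2 + 7*c + 12) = c*(c - 1)*(c + 4)*(c + 3)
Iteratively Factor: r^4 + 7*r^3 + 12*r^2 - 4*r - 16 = (r - 1)*(r^3 + 8*r^2 + 20*r + 16) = (r - 1)*(r + 2)*(r^2 + 6*r + 8) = (r - 1)*(r + 2)^2*(r + 4)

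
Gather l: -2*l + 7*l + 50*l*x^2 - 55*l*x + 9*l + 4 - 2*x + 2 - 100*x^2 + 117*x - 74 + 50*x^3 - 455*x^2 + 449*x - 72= l*(50*x^2 - 55*x + 14) + 50*x^3 - 555*x^2 + 564*x - 140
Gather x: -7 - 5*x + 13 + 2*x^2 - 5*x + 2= 2*x^2 - 10*x + 8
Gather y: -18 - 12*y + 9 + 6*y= -6*y - 9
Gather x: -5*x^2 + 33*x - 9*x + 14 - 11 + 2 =-5*x^2 + 24*x + 5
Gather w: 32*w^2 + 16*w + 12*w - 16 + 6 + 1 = 32*w^2 + 28*w - 9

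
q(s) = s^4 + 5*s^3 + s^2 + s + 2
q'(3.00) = 250.00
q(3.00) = 230.00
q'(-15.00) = -10154.00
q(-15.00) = 33962.00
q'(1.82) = 78.44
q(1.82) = 48.25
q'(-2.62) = 26.79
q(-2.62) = -36.56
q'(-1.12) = 11.96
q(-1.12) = -3.32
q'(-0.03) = 0.95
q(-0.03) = 1.97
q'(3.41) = 340.85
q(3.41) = 350.51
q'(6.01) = 1423.15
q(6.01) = 2434.20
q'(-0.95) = 9.21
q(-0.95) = -1.52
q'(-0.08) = 0.93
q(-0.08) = 1.92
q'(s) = 4*s^3 + 15*s^2 + 2*s + 1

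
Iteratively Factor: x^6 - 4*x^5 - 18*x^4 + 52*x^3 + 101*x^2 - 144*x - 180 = (x + 2)*(x^5 - 6*x^4 - 6*x^3 + 64*x^2 - 27*x - 90) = (x + 2)*(x + 3)*(x^4 - 9*x^3 + 21*x^2 + x - 30) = (x - 2)*(x + 2)*(x + 3)*(x^3 - 7*x^2 + 7*x + 15) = (x - 3)*(x - 2)*(x + 2)*(x + 3)*(x^2 - 4*x - 5) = (x - 3)*(x - 2)*(x + 1)*(x + 2)*(x + 3)*(x - 5)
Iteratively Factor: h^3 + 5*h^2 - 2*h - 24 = (h - 2)*(h^2 + 7*h + 12) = (h - 2)*(h + 4)*(h + 3)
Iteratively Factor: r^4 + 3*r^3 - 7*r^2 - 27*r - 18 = (r + 3)*(r^3 - 7*r - 6) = (r - 3)*(r + 3)*(r^2 + 3*r + 2) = (r - 3)*(r + 1)*(r + 3)*(r + 2)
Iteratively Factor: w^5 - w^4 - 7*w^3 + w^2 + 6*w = (w)*(w^4 - w^3 - 7*w^2 + w + 6) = w*(w + 1)*(w^3 - 2*w^2 - 5*w + 6) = w*(w + 1)*(w + 2)*(w^2 - 4*w + 3) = w*(w - 3)*(w + 1)*(w + 2)*(w - 1)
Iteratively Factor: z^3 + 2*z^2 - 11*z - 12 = (z - 3)*(z^2 + 5*z + 4) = (z - 3)*(z + 4)*(z + 1)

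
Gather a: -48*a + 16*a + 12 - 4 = 8 - 32*a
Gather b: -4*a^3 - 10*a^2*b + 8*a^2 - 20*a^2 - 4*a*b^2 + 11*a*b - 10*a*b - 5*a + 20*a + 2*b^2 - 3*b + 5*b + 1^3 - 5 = -4*a^3 - 12*a^2 + 15*a + b^2*(2 - 4*a) + b*(-10*a^2 + a + 2) - 4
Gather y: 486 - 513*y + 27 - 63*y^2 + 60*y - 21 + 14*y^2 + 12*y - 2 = -49*y^2 - 441*y + 490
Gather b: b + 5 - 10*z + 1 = b - 10*z + 6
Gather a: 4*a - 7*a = -3*a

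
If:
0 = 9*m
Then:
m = 0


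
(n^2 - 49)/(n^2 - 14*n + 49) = (n + 7)/(n - 7)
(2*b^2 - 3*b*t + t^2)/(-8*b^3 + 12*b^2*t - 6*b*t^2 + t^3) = (-b + t)/(4*b^2 - 4*b*t + t^2)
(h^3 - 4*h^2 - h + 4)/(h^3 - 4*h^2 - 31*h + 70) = (h^3 - 4*h^2 - h + 4)/(h^3 - 4*h^2 - 31*h + 70)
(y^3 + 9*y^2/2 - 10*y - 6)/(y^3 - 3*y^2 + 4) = (y^2 + 13*y/2 + 3)/(y^2 - y - 2)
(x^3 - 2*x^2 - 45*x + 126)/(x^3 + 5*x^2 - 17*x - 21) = (x - 6)/(x + 1)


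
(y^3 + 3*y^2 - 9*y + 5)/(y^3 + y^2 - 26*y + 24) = (y^2 + 4*y - 5)/(y^2 + 2*y - 24)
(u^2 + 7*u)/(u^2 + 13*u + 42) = u/(u + 6)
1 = 1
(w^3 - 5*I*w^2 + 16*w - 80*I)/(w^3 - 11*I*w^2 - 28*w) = (w^2 - I*w + 20)/(w*(w - 7*I))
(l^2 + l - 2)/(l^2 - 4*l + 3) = (l + 2)/(l - 3)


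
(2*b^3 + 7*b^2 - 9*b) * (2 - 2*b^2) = -4*b^5 - 14*b^4 + 22*b^3 + 14*b^2 - 18*b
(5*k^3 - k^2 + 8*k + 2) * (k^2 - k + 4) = 5*k^5 - 6*k^4 + 29*k^3 - 10*k^2 + 30*k + 8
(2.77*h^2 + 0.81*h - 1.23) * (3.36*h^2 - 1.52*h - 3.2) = 9.3072*h^4 - 1.4888*h^3 - 14.228*h^2 - 0.722400000000001*h + 3.936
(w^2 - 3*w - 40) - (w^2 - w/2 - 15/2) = -5*w/2 - 65/2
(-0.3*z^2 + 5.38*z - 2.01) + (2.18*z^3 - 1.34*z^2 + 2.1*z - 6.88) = 2.18*z^3 - 1.64*z^2 + 7.48*z - 8.89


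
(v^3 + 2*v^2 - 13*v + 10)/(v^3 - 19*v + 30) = (v - 1)/(v - 3)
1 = 1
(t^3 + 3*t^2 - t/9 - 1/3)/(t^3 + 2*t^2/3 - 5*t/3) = (9*t^3 + 27*t^2 - t - 3)/(3*t*(3*t^2 + 2*t - 5))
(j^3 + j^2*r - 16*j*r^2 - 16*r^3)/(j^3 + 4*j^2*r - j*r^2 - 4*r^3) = (-j + 4*r)/(-j + r)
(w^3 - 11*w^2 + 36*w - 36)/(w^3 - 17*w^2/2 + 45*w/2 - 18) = 2*(w^2 - 8*w + 12)/(2*w^2 - 11*w + 12)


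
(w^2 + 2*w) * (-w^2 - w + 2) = -w^4 - 3*w^3 + 4*w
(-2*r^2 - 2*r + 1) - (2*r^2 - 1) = -4*r^2 - 2*r + 2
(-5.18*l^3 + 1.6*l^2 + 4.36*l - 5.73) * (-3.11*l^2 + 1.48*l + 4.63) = 16.1098*l^5 - 12.6424*l^4 - 35.175*l^3 + 31.6811*l^2 + 11.7064*l - 26.5299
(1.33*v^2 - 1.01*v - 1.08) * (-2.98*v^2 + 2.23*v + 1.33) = -3.9634*v^4 + 5.9757*v^3 + 2.735*v^2 - 3.7517*v - 1.4364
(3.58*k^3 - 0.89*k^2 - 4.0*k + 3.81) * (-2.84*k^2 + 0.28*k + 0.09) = -10.1672*k^5 + 3.53*k^4 + 11.433*k^3 - 12.0205*k^2 + 0.7068*k + 0.3429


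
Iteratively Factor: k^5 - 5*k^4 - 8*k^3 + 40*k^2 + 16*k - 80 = (k + 2)*(k^4 - 7*k^3 + 6*k^2 + 28*k - 40) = (k - 2)*(k + 2)*(k^3 - 5*k^2 - 4*k + 20) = (k - 2)^2*(k + 2)*(k^2 - 3*k - 10) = (k - 5)*(k - 2)^2*(k + 2)*(k + 2)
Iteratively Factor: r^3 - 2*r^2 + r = (r - 1)*(r^2 - r) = (r - 1)^2*(r)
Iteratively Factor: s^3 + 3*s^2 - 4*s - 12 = (s + 2)*(s^2 + s - 6) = (s + 2)*(s + 3)*(s - 2)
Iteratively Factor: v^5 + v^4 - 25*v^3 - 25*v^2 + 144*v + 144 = (v - 3)*(v^4 + 4*v^3 - 13*v^2 - 64*v - 48) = (v - 3)*(v + 3)*(v^3 + v^2 - 16*v - 16) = (v - 4)*(v - 3)*(v + 3)*(v^2 + 5*v + 4) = (v - 4)*(v - 3)*(v + 1)*(v + 3)*(v + 4)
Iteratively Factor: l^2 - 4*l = (l - 4)*(l)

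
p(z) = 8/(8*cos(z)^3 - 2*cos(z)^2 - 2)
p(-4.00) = -1.57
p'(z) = 8*(24*sin(z)*cos(z)^2 - 4*sin(z)*cos(z))/(8*cos(z)^3 - 2*cos(z)^2 - 2)^2 = 8*(6*cos(z) - 1)*sin(z)*cos(z)/(-4*cos(z)^3 + cos(z)^2 + 1)^2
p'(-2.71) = -0.84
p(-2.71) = -0.83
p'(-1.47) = 0.31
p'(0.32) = 4.85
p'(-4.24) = 4.82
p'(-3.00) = -0.23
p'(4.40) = -4.54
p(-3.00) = -0.68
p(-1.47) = -3.98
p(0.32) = 2.63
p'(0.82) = 323.52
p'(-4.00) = 3.01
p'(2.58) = 1.28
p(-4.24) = -2.53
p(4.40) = -3.30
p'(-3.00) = -0.23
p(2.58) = -0.97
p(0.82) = -20.48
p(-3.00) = -0.68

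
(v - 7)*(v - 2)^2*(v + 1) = v^4 - 10*v^3 + 21*v^2 + 4*v - 28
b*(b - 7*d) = b^2 - 7*b*d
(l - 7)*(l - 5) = l^2 - 12*l + 35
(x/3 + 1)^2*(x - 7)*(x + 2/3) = x^4/9 - x^3/27 - 101*x^2/27 - 85*x/9 - 14/3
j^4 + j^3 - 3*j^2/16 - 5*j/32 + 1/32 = (j - 1/4)^2*(j + 1/2)*(j + 1)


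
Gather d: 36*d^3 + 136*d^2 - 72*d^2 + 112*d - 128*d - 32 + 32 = 36*d^3 + 64*d^2 - 16*d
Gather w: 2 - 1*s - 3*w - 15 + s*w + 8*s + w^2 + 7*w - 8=7*s + w^2 + w*(s + 4) - 21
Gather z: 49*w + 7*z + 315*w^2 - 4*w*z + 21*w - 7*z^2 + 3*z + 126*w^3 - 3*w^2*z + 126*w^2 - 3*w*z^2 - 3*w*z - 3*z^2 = 126*w^3 + 441*w^2 + 70*w + z^2*(-3*w - 10) + z*(-3*w^2 - 7*w + 10)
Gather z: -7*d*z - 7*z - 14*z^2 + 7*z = -7*d*z - 14*z^2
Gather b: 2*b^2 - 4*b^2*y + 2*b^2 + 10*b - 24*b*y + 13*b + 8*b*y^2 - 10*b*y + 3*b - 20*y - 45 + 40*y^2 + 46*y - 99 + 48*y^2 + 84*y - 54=b^2*(4 - 4*y) + b*(8*y^2 - 34*y + 26) + 88*y^2 + 110*y - 198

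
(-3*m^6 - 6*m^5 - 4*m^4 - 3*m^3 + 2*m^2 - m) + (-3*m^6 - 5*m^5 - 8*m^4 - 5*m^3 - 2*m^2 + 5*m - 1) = -6*m^6 - 11*m^5 - 12*m^4 - 8*m^3 + 4*m - 1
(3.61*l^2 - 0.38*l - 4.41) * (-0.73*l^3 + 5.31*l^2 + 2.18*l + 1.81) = -2.6353*l^5 + 19.4465*l^4 + 9.0713*l^3 - 17.7114*l^2 - 10.3016*l - 7.9821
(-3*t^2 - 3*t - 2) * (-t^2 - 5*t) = 3*t^4 + 18*t^3 + 17*t^2 + 10*t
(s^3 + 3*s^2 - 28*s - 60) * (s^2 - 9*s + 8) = s^5 - 6*s^4 - 47*s^3 + 216*s^2 + 316*s - 480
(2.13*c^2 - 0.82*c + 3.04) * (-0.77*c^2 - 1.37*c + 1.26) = -1.6401*c^4 - 2.2867*c^3 + 1.4664*c^2 - 5.198*c + 3.8304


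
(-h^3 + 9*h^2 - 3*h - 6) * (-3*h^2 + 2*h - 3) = 3*h^5 - 29*h^4 + 30*h^3 - 15*h^2 - 3*h + 18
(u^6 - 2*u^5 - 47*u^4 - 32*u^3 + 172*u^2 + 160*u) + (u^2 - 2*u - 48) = u^6 - 2*u^5 - 47*u^4 - 32*u^3 + 173*u^2 + 158*u - 48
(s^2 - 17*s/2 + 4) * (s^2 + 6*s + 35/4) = s^4 - 5*s^3/2 - 153*s^2/4 - 403*s/8 + 35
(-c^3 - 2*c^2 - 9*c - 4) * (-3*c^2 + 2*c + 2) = 3*c^5 + 4*c^4 + 21*c^3 - 10*c^2 - 26*c - 8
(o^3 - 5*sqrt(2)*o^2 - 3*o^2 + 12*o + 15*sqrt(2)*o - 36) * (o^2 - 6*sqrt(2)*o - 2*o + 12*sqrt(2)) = o^5 - 11*sqrt(2)*o^4 - 5*o^4 + 55*sqrt(2)*o^3 + 78*o^3 - 360*o^2 - 138*sqrt(2)*o^2 + 432*o + 360*sqrt(2)*o - 432*sqrt(2)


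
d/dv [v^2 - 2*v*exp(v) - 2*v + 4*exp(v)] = -2*v*exp(v) + 2*v + 2*exp(v) - 2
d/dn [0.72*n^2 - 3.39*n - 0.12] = 1.44*n - 3.39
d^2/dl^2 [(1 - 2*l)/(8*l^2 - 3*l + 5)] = 2*(-(2*l - 1)*(16*l - 3)^2 + 2*(24*l - 7)*(8*l^2 - 3*l + 5))/(8*l^2 - 3*l + 5)^3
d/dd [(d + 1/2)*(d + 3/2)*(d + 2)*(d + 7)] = 4*d^3 + 33*d^2 + 131*d/2 + 139/4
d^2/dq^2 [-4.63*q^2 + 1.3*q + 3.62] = -9.26000000000000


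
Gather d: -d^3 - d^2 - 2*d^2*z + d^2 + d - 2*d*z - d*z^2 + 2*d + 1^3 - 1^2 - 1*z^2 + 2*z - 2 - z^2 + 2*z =-d^3 - 2*d^2*z + d*(-z^2 - 2*z + 3) - 2*z^2 + 4*z - 2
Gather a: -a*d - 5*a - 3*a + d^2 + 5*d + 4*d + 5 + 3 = a*(-d - 8) + d^2 + 9*d + 8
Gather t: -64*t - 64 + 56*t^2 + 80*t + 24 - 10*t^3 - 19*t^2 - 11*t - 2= -10*t^3 + 37*t^2 + 5*t - 42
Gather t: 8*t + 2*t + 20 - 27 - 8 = 10*t - 15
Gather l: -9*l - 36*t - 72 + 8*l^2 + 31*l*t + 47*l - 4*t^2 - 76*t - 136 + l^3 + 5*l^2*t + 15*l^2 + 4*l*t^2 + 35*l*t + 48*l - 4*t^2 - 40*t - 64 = l^3 + l^2*(5*t + 23) + l*(4*t^2 + 66*t + 86) - 8*t^2 - 152*t - 272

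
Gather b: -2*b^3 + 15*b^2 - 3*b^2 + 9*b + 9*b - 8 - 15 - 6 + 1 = -2*b^3 + 12*b^2 + 18*b - 28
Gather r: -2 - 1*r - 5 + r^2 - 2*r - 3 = r^2 - 3*r - 10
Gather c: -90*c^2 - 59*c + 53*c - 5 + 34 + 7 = -90*c^2 - 6*c + 36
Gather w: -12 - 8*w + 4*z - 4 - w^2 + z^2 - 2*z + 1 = -w^2 - 8*w + z^2 + 2*z - 15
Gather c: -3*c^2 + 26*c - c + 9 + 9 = -3*c^2 + 25*c + 18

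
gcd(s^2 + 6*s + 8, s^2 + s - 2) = s + 2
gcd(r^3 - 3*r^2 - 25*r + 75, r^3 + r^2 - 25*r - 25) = r^2 - 25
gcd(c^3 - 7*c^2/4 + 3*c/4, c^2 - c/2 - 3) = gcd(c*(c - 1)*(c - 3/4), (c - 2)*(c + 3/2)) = 1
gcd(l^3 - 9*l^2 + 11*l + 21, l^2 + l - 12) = l - 3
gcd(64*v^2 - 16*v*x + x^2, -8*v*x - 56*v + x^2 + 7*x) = -8*v + x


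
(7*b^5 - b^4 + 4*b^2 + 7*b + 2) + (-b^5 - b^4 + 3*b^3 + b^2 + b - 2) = 6*b^5 - 2*b^4 + 3*b^3 + 5*b^2 + 8*b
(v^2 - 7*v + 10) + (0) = v^2 - 7*v + 10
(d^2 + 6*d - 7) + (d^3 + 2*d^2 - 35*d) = d^3 + 3*d^2 - 29*d - 7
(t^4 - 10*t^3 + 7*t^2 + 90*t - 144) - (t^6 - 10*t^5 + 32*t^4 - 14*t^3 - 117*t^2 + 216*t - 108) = -t^6 + 10*t^5 - 31*t^4 + 4*t^3 + 124*t^2 - 126*t - 36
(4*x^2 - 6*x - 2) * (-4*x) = -16*x^3 + 24*x^2 + 8*x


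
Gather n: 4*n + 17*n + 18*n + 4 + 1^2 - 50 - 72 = 39*n - 117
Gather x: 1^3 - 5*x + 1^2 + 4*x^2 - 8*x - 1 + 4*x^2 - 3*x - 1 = 8*x^2 - 16*x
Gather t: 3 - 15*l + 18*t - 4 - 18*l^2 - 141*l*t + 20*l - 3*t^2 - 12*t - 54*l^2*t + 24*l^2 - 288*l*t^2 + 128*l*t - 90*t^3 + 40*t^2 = 6*l^2 + 5*l - 90*t^3 + t^2*(37 - 288*l) + t*(-54*l^2 - 13*l + 6) - 1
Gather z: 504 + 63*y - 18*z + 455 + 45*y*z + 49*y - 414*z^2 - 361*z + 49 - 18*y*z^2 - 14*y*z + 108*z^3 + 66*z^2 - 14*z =112*y + 108*z^3 + z^2*(-18*y - 348) + z*(31*y - 393) + 1008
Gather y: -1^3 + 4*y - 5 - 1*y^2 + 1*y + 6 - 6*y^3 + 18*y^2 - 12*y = -6*y^3 + 17*y^2 - 7*y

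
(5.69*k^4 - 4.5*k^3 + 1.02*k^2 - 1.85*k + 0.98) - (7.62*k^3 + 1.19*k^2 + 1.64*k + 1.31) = 5.69*k^4 - 12.12*k^3 - 0.17*k^2 - 3.49*k - 0.33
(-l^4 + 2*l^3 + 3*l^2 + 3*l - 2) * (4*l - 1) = -4*l^5 + 9*l^4 + 10*l^3 + 9*l^2 - 11*l + 2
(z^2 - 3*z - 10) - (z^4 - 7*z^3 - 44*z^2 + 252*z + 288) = -z^4 + 7*z^3 + 45*z^2 - 255*z - 298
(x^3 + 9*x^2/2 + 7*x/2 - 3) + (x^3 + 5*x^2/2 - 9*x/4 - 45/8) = 2*x^3 + 7*x^2 + 5*x/4 - 69/8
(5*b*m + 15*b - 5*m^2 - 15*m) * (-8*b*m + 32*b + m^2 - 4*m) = -40*b^2*m^2 + 40*b^2*m + 480*b^2 + 45*b*m^3 - 45*b*m^2 - 540*b*m - 5*m^4 + 5*m^3 + 60*m^2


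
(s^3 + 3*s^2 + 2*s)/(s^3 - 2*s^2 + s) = (s^2 + 3*s + 2)/(s^2 - 2*s + 1)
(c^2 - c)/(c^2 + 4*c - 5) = c/(c + 5)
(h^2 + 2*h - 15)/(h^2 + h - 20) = (h - 3)/(h - 4)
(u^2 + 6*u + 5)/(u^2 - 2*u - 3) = (u + 5)/(u - 3)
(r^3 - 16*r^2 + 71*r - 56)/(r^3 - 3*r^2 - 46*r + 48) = (r - 7)/(r + 6)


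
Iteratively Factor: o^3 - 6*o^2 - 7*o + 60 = (o - 5)*(o^2 - o - 12) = (o - 5)*(o - 4)*(o + 3)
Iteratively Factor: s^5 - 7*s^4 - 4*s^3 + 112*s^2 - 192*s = (s - 4)*(s^4 - 3*s^3 - 16*s^2 + 48*s) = (s - 4)^2*(s^3 + s^2 - 12*s) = (s - 4)^2*(s + 4)*(s^2 - 3*s) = s*(s - 4)^2*(s + 4)*(s - 3)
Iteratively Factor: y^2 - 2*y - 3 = (y + 1)*(y - 3)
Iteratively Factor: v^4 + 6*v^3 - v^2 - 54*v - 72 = (v + 3)*(v^3 + 3*v^2 - 10*v - 24) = (v + 2)*(v + 3)*(v^2 + v - 12) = (v - 3)*(v + 2)*(v + 3)*(v + 4)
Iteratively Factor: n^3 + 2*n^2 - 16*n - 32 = (n - 4)*(n^2 + 6*n + 8) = (n - 4)*(n + 2)*(n + 4)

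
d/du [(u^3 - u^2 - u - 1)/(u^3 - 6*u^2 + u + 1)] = u*(-5*u^3 + 4*u^2 - u - 14)/(u^6 - 12*u^5 + 38*u^4 - 10*u^3 - 11*u^2 + 2*u + 1)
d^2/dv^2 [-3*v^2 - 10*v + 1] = -6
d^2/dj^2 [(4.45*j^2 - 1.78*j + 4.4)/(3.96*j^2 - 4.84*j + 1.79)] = (114.754464*j^3 + 224.73396*j^2 - 430.288848*j + 141.441434)/(62.099136*j^6 - 227.696832*j^5 + 362.50632*j^4 - 319.22704*j^3 + 163.86018*j^2 - 46.523532*j + 5.735339)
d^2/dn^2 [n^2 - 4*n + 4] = 2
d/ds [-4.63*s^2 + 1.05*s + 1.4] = 1.05 - 9.26*s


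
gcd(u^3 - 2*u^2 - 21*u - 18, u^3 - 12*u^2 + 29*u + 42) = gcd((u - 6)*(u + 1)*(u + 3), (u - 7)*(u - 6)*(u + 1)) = u^2 - 5*u - 6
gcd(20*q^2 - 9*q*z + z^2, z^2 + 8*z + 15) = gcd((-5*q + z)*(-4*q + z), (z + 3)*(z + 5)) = 1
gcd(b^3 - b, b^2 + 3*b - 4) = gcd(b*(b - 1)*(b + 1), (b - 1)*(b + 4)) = b - 1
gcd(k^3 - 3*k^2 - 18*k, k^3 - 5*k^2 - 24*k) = k^2 + 3*k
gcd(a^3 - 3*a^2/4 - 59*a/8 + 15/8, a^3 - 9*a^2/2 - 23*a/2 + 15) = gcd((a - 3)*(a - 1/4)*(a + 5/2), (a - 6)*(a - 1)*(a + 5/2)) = a + 5/2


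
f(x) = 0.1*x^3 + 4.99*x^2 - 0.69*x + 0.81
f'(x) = 0.3*x^2 + 9.98*x - 0.69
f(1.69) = 14.38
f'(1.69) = 17.03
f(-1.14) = 7.93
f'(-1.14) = -11.68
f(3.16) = 51.61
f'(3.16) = 33.84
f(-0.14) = 1.00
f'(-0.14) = -2.08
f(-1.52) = 13.04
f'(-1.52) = -15.17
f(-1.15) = 8.05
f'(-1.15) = -11.77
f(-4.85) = 110.13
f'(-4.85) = -42.04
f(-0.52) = 2.50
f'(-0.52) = -5.80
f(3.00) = 46.35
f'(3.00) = 31.95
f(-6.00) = 162.99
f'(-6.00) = -49.77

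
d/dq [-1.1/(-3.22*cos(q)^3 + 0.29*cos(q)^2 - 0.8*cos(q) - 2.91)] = (10.626*cos(q)^2 - 0.638*cos(q) + 0.88)*sin(q)/(3.22*cos(q)^3 - 0.29*cos(q)^2 + 0.8*cos(q) + 2.91)^2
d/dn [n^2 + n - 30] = 2*n + 1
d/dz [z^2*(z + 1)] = z*(3*z + 2)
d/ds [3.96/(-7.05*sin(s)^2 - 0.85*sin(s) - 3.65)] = (55.836*sin(s) + 3.366)*cos(s)/(7.05*sin(s)^2 + 0.85*sin(s) + 3.65)^2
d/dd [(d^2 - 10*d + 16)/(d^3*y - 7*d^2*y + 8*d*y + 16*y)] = (-d^3 + 16*d^2 - 46*d + 72)/(y*(d^5 - 10*d^4 + 25*d^3 + 20*d^2 - 80*d - 64))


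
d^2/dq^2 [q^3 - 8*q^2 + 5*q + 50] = 6*q - 16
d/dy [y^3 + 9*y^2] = 3*y*(y + 6)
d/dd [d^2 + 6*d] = 2*d + 6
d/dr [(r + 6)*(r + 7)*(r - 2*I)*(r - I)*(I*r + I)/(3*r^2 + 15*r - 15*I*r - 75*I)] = (3*I*r^6 + r^5*(26 + 48*I) + r^4*(422 + 218*I) + r^3*(2350 - 190*I) + r^2*(4744 - 3795*I) + r*(700 - 8082*I) - 2330 - 2730*I)/(3*r^4 + r^3*(30 - 30*I) - 300*I*r^2 + r*(-750 - 750*I) - 1875)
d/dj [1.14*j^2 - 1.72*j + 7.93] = 2.28*j - 1.72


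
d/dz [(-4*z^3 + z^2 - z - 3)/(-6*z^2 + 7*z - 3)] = (24*z^4 - 56*z^3 + 37*z^2 - 42*z + 24)/(36*z^4 - 84*z^3 + 85*z^2 - 42*z + 9)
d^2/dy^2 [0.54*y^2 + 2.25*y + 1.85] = 1.08000000000000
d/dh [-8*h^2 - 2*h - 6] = -16*h - 2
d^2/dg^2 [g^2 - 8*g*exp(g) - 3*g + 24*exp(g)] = -8*g*exp(g) + 8*exp(g) + 2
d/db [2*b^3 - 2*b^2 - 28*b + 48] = 6*b^2 - 4*b - 28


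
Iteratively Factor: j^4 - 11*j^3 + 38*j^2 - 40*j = (j - 5)*(j^3 - 6*j^2 + 8*j) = (j - 5)*(j - 2)*(j^2 - 4*j) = (j - 5)*(j - 4)*(j - 2)*(j)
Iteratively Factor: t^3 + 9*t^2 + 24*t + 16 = (t + 4)*(t^2 + 5*t + 4) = (t + 4)^2*(t + 1)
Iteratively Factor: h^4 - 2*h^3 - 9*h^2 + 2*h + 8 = (h - 1)*(h^3 - h^2 - 10*h - 8) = (h - 1)*(h + 1)*(h^2 - 2*h - 8) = (h - 4)*(h - 1)*(h + 1)*(h + 2)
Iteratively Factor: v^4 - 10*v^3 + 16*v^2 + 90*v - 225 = (v - 5)*(v^3 - 5*v^2 - 9*v + 45) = (v - 5)*(v - 3)*(v^2 - 2*v - 15) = (v - 5)*(v - 3)*(v + 3)*(v - 5)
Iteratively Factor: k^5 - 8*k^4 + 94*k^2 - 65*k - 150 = (k + 3)*(k^4 - 11*k^3 + 33*k^2 - 5*k - 50) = (k - 5)*(k + 3)*(k^3 - 6*k^2 + 3*k + 10) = (k - 5)^2*(k + 3)*(k^2 - k - 2) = (k - 5)^2*(k - 2)*(k + 3)*(k + 1)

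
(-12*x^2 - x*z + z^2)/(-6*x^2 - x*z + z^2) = (12*x^2 + x*z - z^2)/(6*x^2 + x*z - z^2)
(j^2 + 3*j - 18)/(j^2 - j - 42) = (j - 3)/(j - 7)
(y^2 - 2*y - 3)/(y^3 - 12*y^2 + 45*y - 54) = (y + 1)/(y^2 - 9*y + 18)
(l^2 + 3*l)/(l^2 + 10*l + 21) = l/(l + 7)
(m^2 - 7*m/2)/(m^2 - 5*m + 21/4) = 2*m/(2*m - 3)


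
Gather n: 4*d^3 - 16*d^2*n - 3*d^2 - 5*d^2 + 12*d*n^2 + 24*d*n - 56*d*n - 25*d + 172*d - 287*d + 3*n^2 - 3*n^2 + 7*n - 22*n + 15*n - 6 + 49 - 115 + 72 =4*d^3 - 8*d^2 + 12*d*n^2 - 140*d + n*(-16*d^2 - 32*d)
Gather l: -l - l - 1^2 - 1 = -2*l - 2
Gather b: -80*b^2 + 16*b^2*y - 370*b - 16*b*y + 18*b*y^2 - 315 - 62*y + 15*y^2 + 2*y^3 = b^2*(16*y - 80) + b*(18*y^2 - 16*y - 370) + 2*y^3 + 15*y^2 - 62*y - 315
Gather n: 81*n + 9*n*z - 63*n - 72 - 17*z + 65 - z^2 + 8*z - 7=n*(9*z + 18) - z^2 - 9*z - 14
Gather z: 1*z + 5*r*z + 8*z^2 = 8*z^2 + z*(5*r + 1)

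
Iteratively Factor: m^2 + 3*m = (m + 3)*(m)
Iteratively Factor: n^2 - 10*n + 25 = (n - 5)*(n - 5)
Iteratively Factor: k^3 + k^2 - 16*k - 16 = (k + 4)*(k^2 - 3*k - 4) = (k + 1)*(k + 4)*(k - 4)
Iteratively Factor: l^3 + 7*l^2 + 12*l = (l + 4)*(l^2 + 3*l) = l*(l + 4)*(l + 3)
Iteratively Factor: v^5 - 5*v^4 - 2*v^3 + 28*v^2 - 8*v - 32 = (v - 2)*(v^4 - 3*v^3 - 8*v^2 + 12*v + 16) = (v - 2)*(v + 1)*(v^3 - 4*v^2 - 4*v + 16) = (v - 2)^2*(v + 1)*(v^2 - 2*v - 8) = (v - 4)*(v - 2)^2*(v + 1)*(v + 2)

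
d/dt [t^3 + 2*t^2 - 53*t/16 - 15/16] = 3*t^2 + 4*t - 53/16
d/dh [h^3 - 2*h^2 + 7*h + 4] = 3*h^2 - 4*h + 7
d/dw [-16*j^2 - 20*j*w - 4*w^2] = -20*j - 8*w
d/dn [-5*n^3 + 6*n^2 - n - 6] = -15*n^2 + 12*n - 1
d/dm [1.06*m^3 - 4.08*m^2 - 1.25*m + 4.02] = 3.18*m^2 - 8.16*m - 1.25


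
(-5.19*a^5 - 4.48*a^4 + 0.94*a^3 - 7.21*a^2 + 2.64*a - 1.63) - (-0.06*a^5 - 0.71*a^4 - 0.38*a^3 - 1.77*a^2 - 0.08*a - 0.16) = -5.13*a^5 - 3.77*a^4 + 1.32*a^3 - 5.44*a^2 + 2.72*a - 1.47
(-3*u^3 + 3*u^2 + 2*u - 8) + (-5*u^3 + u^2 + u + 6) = -8*u^3 + 4*u^2 + 3*u - 2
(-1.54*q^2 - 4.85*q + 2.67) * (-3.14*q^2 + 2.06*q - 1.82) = 4.8356*q^4 + 12.0566*q^3 - 15.572*q^2 + 14.3272*q - 4.8594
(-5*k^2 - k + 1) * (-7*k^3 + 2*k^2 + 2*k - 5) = 35*k^5 - 3*k^4 - 19*k^3 + 25*k^2 + 7*k - 5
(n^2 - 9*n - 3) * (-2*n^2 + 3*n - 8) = -2*n^4 + 21*n^3 - 29*n^2 + 63*n + 24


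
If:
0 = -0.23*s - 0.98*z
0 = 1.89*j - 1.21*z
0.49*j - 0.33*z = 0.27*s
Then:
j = 0.00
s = 0.00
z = 0.00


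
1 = 1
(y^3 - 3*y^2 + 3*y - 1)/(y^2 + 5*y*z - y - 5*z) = (y^2 - 2*y + 1)/(y + 5*z)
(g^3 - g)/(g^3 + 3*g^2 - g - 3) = g/(g + 3)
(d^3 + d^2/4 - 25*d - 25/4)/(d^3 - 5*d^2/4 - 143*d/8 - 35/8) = 2*(d + 5)/(2*d + 7)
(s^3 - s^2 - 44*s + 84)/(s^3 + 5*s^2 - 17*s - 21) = (s^2 - 8*s + 12)/(s^2 - 2*s - 3)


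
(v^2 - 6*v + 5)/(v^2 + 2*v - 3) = (v - 5)/(v + 3)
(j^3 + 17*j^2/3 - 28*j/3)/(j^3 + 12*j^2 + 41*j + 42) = j*(3*j - 4)/(3*(j^2 + 5*j + 6))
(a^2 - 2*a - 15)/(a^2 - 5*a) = (a + 3)/a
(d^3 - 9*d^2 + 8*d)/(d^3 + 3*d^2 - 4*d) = (d - 8)/(d + 4)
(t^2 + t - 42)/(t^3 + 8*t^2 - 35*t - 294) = 1/(t + 7)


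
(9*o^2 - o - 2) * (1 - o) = -9*o^3 + 10*o^2 + o - 2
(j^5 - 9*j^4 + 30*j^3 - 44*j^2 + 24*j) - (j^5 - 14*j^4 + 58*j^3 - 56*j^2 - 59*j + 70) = 5*j^4 - 28*j^3 + 12*j^2 + 83*j - 70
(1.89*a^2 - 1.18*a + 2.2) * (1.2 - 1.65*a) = -3.1185*a^3 + 4.215*a^2 - 5.046*a + 2.64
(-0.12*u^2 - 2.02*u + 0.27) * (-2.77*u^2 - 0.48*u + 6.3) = 0.3324*u^4 + 5.653*u^3 - 0.5343*u^2 - 12.8556*u + 1.701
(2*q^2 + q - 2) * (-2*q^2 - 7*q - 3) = -4*q^4 - 16*q^3 - 9*q^2 + 11*q + 6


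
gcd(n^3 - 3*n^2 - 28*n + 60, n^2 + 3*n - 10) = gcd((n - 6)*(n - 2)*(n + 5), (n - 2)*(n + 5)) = n^2 + 3*n - 10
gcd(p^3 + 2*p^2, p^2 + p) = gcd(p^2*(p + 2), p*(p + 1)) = p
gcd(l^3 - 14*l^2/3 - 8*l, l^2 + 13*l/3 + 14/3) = 1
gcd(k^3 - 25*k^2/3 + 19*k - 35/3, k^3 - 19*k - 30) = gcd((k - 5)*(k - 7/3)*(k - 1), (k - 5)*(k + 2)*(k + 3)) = k - 5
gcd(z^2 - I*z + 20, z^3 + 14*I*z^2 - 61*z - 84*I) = z + 4*I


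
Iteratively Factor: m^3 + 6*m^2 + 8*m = (m)*(m^2 + 6*m + 8) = m*(m + 2)*(m + 4)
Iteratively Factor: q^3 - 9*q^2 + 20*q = (q - 4)*(q^2 - 5*q) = (q - 5)*(q - 4)*(q)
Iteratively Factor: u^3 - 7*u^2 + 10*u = (u - 5)*(u^2 - 2*u) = u*(u - 5)*(u - 2)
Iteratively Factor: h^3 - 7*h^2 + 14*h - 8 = (h - 4)*(h^2 - 3*h + 2) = (h - 4)*(h - 2)*(h - 1)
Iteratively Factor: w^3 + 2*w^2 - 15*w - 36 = (w + 3)*(w^2 - w - 12) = (w - 4)*(w + 3)*(w + 3)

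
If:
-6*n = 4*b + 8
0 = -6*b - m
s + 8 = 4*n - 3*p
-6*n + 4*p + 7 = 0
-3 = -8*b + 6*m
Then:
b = 3/44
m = -9/22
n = -91/66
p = -42/11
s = -68/33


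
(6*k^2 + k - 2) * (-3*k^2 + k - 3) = -18*k^4 + 3*k^3 - 11*k^2 - 5*k + 6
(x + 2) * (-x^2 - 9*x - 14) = -x^3 - 11*x^2 - 32*x - 28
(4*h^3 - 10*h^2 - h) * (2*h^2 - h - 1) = 8*h^5 - 24*h^4 + 4*h^3 + 11*h^2 + h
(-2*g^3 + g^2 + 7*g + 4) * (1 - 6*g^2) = 12*g^5 - 6*g^4 - 44*g^3 - 23*g^2 + 7*g + 4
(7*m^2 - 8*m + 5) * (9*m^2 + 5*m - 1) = 63*m^4 - 37*m^3 - 2*m^2 + 33*m - 5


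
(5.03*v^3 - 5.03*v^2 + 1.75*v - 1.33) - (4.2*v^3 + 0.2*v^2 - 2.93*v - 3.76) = 0.83*v^3 - 5.23*v^2 + 4.68*v + 2.43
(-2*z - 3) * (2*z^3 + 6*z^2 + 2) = -4*z^4 - 18*z^3 - 18*z^2 - 4*z - 6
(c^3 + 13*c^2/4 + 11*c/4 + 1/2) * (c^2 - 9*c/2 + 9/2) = c^5 - 5*c^4/4 - 59*c^3/8 + 11*c^2/4 + 81*c/8 + 9/4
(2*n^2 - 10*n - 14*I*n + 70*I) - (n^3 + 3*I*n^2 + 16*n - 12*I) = -n^3 + 2*n^2 - 3*I*n^2 - 26*n - 14*I*n + 82*I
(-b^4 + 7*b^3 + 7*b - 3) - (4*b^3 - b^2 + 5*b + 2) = -b^4 + 3*b^3 + b^2 + 2*b - 5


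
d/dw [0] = 0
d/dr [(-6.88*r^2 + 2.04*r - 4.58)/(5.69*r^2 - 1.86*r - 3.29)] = (1.1892*r^2 + 97.3908*r - 15.2304)/(32.3761*r^4 - 21.1668*r^3 - 33.9806*r^2 + 12.2388*r + 10.8241)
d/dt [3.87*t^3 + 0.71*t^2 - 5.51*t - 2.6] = 11.61*t^2 + 1.42*t - 5.51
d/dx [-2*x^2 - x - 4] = -4*x - 1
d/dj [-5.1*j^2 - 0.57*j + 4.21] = -10.2*j - 0.57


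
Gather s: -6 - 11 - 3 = -20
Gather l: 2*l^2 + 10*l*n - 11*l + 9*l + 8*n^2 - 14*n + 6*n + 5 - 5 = 2*l^2 + l*(10*n - 2) + 8*n^2 - 8*n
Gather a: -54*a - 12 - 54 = -54*a - 66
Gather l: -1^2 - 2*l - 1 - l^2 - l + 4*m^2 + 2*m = -l^2 - 3*l + 4*m^2 + 2*m - 2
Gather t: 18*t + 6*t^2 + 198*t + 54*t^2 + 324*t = 60*t^2 + 540*t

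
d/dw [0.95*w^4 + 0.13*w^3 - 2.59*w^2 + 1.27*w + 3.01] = 3.8*w^3 + 0.39*w^2 - 5.18*w + 1.27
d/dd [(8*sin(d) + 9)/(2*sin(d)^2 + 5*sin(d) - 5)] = (-36*sin(d) + 8*cos(2*d) - 93)*cos(d)/(5*sin(d) - cos(2*d) - 4)^2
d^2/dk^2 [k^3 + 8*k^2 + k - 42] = 6*k + 16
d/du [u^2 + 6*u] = 2*u + 6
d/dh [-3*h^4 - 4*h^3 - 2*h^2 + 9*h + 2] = -12*h^3 - 12*h^2 - 4*h + 9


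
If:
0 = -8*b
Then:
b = 0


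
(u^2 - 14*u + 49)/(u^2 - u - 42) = (u - 7)/(u + 6)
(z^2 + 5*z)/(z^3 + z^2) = (z + 5)/(z*(z + 1))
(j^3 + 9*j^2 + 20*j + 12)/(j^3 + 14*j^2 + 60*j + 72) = (j + 1)/(j + 6)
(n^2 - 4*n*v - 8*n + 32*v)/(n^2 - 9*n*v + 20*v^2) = (8 - n)/(-n + 5*v)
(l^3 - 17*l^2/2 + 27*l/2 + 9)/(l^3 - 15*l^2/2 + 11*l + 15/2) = (l - 6)/(l - 5)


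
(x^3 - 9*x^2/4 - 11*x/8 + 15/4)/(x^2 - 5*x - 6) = (-8*x^3 + 18*x^2 + 11*x - 30)/(8*(-x^2 + 5*x + 6))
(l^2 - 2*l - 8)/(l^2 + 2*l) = (l - 4)/l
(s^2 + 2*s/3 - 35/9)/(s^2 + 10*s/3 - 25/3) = (s + 7/3)/(s + 5)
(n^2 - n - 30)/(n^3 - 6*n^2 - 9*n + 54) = (n + 5)/(n^2 - 9)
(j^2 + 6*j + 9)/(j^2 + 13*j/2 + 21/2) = 2*(j + 3)/(2*j + 7)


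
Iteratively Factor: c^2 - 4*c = (c - 4)*(c)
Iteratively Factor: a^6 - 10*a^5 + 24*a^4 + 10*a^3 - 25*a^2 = (a + 1)*(a^5 - 11*a^4 + 35*a^3 - 25*a^2) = a*(a + 1)*(a^4 - 11*a^3 + 35*a^2 - 25*a) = a^2*(a + 1)*(a^3 - 11*a^2 + 35*a - 25) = a^2*(a - 5)*(a + 1)*(a^2 - 6*a + 5) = a^2*(a - 5)*(a - 1)*(a + 1)*(a - 5)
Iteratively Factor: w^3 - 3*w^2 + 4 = (w + 1)*(w^2 - 4*w + 4) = (w - 2)*(w + 1)*(w - 2)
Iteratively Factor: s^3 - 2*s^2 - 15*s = (s)*(s^2 - 2*s - 15) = s*(s + 3)*(s - 5)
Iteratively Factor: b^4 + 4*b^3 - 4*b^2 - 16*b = (b + 4)*(b^3 - 4*b) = (b + 2)*(b + 4)*(b^2 - 2*b) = (b - 2)*(b + 2)*(b + 4)*(b)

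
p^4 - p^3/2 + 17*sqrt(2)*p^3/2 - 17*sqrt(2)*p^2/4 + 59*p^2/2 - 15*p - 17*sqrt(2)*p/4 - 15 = (p - 1)*(p + 1/2)*(p + 5*sqrt(2)/2)*(p + 6*sqrt(2))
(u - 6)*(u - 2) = u^2 - 8*u + 12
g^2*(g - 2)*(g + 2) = g^4 - 4*g^2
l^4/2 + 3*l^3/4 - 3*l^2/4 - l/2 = l*(l/2 + 1)*(l - 1)*(l + 1/2)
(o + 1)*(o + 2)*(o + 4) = o^3 + 7*o^2 + 14*o + 8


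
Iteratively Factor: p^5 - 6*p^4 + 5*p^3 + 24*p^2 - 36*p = (p - 2)*(p^4 - 4*p^3 - 3*p^2 + 18*p) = (p - 3)*(p - 2)*(p^3 - p^2 - 6*p) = p*(p - 3)*(p - 2)*(p^2 - p - 6) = p*(p - 3)*(p - 2)*(p + 2)*(p - 3)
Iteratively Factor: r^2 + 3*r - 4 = (r + 4)*(r - 1)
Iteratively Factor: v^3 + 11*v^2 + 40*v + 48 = (v + 3)*(v^2 + 8*v + 16) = (v + 3)*(v + 4)*(v + 4)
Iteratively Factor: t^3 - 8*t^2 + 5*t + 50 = (t + 2)*(t^2 - 10*t + 25) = (t - 5)*(t + 2)*(t - 5)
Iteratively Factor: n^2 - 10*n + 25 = (n - 5)*(n - 5)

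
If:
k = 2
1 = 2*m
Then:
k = 2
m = 1/2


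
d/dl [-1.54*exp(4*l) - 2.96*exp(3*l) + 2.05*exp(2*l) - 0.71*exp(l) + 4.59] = (-6.16*exp(3*l) - 8.88*exp(2*l) + 4.1*exp(l) - 0.71)*exp(l)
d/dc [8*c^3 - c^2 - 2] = 2*c*(12*c - 1)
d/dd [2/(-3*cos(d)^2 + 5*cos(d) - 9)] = 2*(5 - 6*cos(d))*sin(d)/(3*cos(d)^2 - 5*cos(d) + 9)^2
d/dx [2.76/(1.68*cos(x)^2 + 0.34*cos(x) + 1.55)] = (9.2736*cos(x) + 0.9384)*sin(x)/(1.68*cos(x)^2 + 0.34*cos(x) + 1.55)^2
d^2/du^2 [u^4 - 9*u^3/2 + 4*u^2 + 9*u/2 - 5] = 12*u^2 - 27*u + 8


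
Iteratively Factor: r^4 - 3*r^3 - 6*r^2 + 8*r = (r)*(r^3 - 3*r^2 - 6*r + 8) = r*(r - 1)*(r^2 - 2*r - 8) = r*(r - 4)*(r - 1)*(r + 2)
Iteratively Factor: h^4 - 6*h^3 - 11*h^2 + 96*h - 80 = (h + 4)*(h^3 - 10*h^2 + 29*h - 20) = (h - 1)*(h + 4)*(h^2 - 9*h + 20) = (h - 4)*(h - 1)*(h + 4)*(h - 5)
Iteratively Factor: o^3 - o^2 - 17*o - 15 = (o + 3)*(o^2 - 4*o - 5) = (o - 5)*(o + 3)*(o + 1)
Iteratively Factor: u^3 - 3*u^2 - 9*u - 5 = (u + 1)*(u^2 - 4*u - 5) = (u - 5)*(u + 1)*(u + 1)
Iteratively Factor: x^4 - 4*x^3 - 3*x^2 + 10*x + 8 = (x - 4)*(x^3 - 3*x - 2) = (x - 4)*(x + 1)*(x^2 - x - 2) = (x - 4)*(x - 2)*(x + 1)*(x + 1)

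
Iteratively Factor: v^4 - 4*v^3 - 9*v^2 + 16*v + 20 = (v - 5)*(v^3 + v^2 - 4*v - 4) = (v - 5)*(v + 2)*(v^2 - v - 2) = (v - 5)*(v - 2)*(v + 2)*(v + 1)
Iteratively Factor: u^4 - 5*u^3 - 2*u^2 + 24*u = (u - 3)*(u^3 - 2*u^2 - 8*u) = u*(u - 3)*(u^2 - 2*u - 8) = u*(u - 4)*(u - 3)*(u + 2)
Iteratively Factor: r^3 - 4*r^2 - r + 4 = (r + 1)*(r^2 - 5*r + 4) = (r - 4)*(r + 1)*(r - 1)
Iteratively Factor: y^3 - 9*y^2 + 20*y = (y)*(y^2 - 9*y + 20) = y*(y - 4)*(y - 5)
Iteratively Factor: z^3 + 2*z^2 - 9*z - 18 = (z + 2)*(z^2 - 9) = (z - 3)*(z + 2)*(z + 3)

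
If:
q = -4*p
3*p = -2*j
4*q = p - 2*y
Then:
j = -3*y/17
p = 2*y/17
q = -8*y/17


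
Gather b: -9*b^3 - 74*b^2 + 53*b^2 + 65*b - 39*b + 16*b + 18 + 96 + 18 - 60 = -9*b^3 - 21*b^2 + 42*b + 72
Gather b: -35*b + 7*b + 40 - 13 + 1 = 28 - 28*b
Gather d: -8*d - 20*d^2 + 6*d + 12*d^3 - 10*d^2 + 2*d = 12*d^3 - 30*d^2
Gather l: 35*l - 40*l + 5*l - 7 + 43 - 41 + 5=0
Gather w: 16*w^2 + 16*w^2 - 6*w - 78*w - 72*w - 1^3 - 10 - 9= 32*w^2 - 156*w - 20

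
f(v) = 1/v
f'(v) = -1/v^2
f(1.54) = 0.65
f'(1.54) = -0.42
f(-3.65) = -0.27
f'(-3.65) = -0.08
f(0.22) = 4.55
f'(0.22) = -20.66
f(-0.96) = -1.04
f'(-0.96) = -1.09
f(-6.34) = -0.16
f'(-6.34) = -0.02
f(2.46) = 0.41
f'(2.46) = -0.17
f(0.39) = 2.56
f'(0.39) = -6.57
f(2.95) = 0.34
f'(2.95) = -0.11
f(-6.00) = -0.17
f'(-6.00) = -0.03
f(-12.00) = -0.08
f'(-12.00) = -0.00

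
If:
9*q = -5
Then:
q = -5/9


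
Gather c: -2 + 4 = 2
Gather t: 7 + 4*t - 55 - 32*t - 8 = -28*t - 56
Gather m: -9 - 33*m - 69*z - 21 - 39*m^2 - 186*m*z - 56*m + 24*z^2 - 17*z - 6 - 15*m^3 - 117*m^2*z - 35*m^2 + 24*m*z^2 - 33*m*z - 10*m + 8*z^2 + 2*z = -15*m^3 + m^2*(-117*z - 74) + m*(24*z^2 - 219*z - 99) + 32*z^2 - 84*z - 36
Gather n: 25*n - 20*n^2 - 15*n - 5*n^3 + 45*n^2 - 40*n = -5*n^3 + 25*n^2 - 30*n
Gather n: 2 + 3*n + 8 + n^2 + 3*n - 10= n^2 + 6*n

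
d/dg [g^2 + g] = 2*g + 1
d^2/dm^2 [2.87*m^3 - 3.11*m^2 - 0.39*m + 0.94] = 17.22*m - 6.22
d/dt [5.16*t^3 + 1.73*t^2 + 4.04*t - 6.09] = 15.48*t^2 + 3.46*t + 4.04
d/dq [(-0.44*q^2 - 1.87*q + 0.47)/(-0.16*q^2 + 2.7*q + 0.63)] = (-1.4872*q^2 - 0.404*q - 2.4471)/(0.0256*q^4 - 0.864*q^3 + 7.0884*q^2 + 3.402*q + 0.3969)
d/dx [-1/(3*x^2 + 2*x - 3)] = 2*(3*x + 1)/(3*x^2 + 2*x - 3)^2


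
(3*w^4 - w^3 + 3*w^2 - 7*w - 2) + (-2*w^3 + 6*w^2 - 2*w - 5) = 3*w^4 - 3*w^3 + 9*w^2 - 9*w - 7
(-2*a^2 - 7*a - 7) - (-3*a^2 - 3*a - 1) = a^2 - 4*a - 6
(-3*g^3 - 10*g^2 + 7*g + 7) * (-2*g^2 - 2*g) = 6*g^5 + 26*g^4 + 6*g^3 - 28*g^2 - 14*g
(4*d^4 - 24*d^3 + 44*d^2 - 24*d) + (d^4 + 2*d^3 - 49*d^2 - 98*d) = 5*d^4 - 22*d^3 - 5*d^2 - 122*d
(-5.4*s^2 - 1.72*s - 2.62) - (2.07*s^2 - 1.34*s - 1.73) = -7.47*s^2 - 0.38*s - 0.89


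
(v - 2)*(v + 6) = v^2 + 4*v - 12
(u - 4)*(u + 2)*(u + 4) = u^3 + 2*u^2 - 16*u - 32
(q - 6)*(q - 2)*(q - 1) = q^3 - 9*q^2 + 20*q - 12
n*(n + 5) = n^2 + 5*n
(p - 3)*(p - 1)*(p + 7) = p^3 + 3*p^2 - 25*p + 21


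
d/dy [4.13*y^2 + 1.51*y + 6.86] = 8.26*y + 1.51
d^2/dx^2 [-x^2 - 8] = -2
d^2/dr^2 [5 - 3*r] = 0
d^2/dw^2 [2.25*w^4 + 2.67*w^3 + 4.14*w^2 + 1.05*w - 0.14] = 27.0*w^2 + 16.02*w + 8.28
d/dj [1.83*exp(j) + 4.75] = 1.83*exp(j)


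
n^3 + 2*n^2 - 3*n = n*(n - 1)*(n + 3)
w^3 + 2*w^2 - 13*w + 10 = (w - 2)*(w - 1)*(w + 5)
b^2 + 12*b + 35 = (b + 5)*(b + 7)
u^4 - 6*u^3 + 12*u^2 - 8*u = u*(u - 2)^3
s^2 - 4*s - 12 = (s - 6)*(s + 2)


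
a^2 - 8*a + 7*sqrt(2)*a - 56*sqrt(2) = (a - 8)*(a + 7*sqrt(2))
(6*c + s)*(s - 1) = 6*c*s - 6*c + s^2 - s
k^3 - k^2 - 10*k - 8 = (k - 4)*(k + 1)*(k + 2)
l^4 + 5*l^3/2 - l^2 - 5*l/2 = l*(l - 1)*(l + 1)*(l + 5/2)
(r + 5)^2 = r^2 + 10*r + 25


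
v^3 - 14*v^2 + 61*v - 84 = (v - 7)*(v - 4)*(v - 3)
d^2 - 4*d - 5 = (d - 5)*(d + 1)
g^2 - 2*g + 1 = (g - 1)^2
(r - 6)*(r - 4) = r^2 - 10*r + 24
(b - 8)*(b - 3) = b^2 - 11*b + 24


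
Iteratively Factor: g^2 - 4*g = (g)*(g - 4)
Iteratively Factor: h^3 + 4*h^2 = (h + 4)*(h^2) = h*(h + 4)*(h)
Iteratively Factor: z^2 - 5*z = (z - 5)*(z)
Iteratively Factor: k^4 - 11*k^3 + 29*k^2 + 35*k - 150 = (k - 3)*(k^3 - 8*k^2 + 5*k + 50) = (k - 5)*(k - 3)*(k^2 - 3*k - 10) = (k - 5)*(k - 3)*(k + 2)*(k - 5)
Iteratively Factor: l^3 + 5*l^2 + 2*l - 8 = (l - 1)*(l^2 + 6*l + 8) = (l - 1)*(l + 2)*(l + 4)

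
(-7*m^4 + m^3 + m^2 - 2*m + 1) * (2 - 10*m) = 70*m^5 - 24*m^4 - 8*m^3 + 22*m^2 - 14*m + 2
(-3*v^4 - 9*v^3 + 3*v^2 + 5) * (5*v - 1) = -15*v^5 - 42*v^4 + 24*v^3 - 3*v^2 + 25*v - 5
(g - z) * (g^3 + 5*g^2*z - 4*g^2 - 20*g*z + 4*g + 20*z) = g^4 + 4*g^3*z - 4*g^3 - 5*g^2*z^2 - 16*g^2*z + 4*g^2 + 20*g*z^2 + 16*g*z - 20*z^2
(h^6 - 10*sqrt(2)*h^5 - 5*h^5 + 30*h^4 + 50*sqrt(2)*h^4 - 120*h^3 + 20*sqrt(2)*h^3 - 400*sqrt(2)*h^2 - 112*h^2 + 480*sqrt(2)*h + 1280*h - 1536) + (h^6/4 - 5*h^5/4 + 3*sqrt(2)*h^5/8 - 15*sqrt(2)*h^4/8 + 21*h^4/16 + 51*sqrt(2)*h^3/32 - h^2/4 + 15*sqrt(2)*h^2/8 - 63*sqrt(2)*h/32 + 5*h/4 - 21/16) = 5*h^6/4 - 77*sqrt(2)*h^5/8 - 25*h^5/4 + 501*h^4/16 + 385*sqrt(2)*h^4/8 - 120*h^3 + 691*sqrt(2)*h^3/32 - 3185*sqrt(2)*h^2/8 - 449*h^2/4 + 15297*sqrt(2)*h/32 + 5125*h/4 - 24597/16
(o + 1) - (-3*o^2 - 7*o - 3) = 3*o^2 + 8*o + 4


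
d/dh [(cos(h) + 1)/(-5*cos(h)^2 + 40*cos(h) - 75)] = (sin(h)^2 - 2*cos(h) + 22)*sin(h)/(5*(cos(h)^2 - 8*cos(h) + 15)^2)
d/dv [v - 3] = 1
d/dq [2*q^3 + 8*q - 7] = 6*q^2 + 8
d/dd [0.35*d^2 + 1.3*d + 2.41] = 0.7*d + 1.3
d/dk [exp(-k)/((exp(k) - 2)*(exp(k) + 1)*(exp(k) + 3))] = 2*(-2*exp(3*k) - 3*exp(2*k) + 5*exp(k) + 3)*exp(-k)/(exp(6*k) + 4*exp(5*k) - 6*exp(4*k) - 32*exp(3*k) + exp(2*k) + 60*exp(k) + 36)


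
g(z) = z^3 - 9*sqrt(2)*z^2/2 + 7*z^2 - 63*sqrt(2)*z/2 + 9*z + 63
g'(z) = 3*z^2 - 9*sqrt(2)*z + 14*z - 63*sqrt(2)/2 + 9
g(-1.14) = 102.87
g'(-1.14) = -33.10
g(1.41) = 16.95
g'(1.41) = -27.79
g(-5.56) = 108.43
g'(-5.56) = 50.12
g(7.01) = 189.54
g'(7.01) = 120.79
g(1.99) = 2.66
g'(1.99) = -21.14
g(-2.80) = 145.57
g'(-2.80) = -15.59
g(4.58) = 9.61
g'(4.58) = 33.21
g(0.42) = 48.26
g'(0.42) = -34.48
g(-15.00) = -2635.68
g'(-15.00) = 620.37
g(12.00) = 1456.02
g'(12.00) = 411.72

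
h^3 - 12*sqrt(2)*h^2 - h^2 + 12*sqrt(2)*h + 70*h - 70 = (h - 1)*(h - 7*sqrt(2))*(h - 5*sqrt(2))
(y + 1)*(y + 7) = y^2 + 8*y + 7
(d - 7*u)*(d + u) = d^2 - 6*d*u - 7*u^2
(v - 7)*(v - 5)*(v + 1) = v^3 - 11*v^2 + 23*v + 35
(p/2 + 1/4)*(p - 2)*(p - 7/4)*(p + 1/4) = p^4/2 - 3*p^3/2 + 13*p^2/32 + 69*p/64 + 7/32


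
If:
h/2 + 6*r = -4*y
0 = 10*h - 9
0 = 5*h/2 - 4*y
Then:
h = 9/10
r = -9/20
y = 9/16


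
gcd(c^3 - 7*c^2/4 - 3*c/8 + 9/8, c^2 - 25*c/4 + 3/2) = 1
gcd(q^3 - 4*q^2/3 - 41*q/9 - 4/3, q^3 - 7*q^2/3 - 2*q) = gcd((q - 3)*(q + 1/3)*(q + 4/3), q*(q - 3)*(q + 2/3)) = q - 3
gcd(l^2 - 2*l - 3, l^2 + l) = l + 1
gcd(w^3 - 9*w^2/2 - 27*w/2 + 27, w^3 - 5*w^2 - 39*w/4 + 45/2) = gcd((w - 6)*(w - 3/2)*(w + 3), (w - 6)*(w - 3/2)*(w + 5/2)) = w^2 - 15*w/2 + 9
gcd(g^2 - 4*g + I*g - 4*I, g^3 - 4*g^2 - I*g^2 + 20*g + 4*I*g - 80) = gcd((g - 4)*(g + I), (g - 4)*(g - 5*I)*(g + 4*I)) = g - 4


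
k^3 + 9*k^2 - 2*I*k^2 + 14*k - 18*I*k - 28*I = (k + 2)*(k + 7)*(k - 2*I)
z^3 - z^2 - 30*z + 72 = (z - 4)*(z - 3)*(z + 6)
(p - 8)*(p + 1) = p^2 - 7*p - 8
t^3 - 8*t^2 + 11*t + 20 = (t - 5)*(t - 4)*(t + 1)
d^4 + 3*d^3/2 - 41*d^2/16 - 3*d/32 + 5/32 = (d - 1)*(d - 1/4)*(d + 1/4)*(d + 5/2)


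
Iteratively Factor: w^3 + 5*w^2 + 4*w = (w)*(w^2 + 5*w + 4) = w*(w + 4)*(w + 1)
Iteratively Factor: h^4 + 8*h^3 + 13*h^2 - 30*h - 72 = (h + 3)*(h^3 + 5*h^2 - 2*h - 24) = (h - 2)*(h + 3)*(h^2 + 7*h + 12) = (h - 2)*(h + 3)^2*(h + 4)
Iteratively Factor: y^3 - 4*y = (y + 2)*(y^2 - 2*y) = y*(y + 2)*(y - 2)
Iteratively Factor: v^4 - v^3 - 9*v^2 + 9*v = (v)*(v^3 - v^2 - 9*v + 9) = v*(v + 3)*(v^2 - 4*v + 3) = v*(v - 1)*(v + 3)*(v - 3)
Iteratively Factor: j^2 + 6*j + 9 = (j + 3)*(j + 3)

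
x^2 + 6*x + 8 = (x + 2)*(x + 4)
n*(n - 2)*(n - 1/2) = n^3 - 5*n^2/2 + n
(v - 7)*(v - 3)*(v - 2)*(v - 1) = v^4 - 13*v^3 + 53*v^2 - 83*v + 42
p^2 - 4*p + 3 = (p - 3)*(p - 1)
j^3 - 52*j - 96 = (j - 8)*(j + 2)*(j + 6)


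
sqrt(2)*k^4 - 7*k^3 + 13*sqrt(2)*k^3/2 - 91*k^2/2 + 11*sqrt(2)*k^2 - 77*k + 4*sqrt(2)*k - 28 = (k + 2)*(k + 4)*(k - 7*sqrt(2)/2)*(sqrt(2)*k + sqrt(2)/2)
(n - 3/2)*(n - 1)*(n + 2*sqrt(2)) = n^3 - 5*n^2/2 + 2*sqrt(2)*n^2 - 5*sqrt(2)*n + 3*n/2 + 3*sqrt(2)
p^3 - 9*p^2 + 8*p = p*(p - 8)*(p - 1)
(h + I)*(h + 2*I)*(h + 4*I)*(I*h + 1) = I*h^4 - 6*h^3 - 7*I*h^2 - 6*h - 8*I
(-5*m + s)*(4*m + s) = -20*m^2 - m*s + s^2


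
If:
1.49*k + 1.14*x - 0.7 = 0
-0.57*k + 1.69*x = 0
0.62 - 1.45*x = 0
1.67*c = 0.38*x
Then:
No Solution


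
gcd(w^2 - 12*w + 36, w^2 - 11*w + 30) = w - 6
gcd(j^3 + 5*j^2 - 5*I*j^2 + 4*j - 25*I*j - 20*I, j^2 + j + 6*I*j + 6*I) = j + 1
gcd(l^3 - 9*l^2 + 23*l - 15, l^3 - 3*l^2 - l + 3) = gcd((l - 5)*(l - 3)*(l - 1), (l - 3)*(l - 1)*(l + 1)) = l^2 - 4*l + 3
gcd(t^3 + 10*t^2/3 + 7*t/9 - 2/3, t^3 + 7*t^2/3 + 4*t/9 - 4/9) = t^2 + t/3 - 2/9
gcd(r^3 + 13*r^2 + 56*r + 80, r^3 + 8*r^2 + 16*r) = r^2 + 8*r + 16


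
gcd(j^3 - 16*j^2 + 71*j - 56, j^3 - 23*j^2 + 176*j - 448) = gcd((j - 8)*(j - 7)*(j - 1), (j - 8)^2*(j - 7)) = j^2 - 15*j + 56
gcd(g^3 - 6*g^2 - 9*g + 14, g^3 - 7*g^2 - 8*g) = 1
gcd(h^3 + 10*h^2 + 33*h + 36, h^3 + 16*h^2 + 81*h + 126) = h + 3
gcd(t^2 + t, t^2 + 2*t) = t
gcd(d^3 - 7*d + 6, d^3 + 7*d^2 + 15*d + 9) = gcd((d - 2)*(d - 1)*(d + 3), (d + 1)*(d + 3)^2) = d + 3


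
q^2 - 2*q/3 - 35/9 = (q - 7/3)*(q + 5/3)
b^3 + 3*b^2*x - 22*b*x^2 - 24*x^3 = (b - 4*x)*(b + x)*(b + 6*x)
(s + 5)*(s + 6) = s^2 + 11*s + 30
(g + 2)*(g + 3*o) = g^2 + 3*g*o + 2*g + 6*o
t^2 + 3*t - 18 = (t - 3)*(t + 6)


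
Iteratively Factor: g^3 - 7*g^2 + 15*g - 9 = (g - 3)*(g^2 - 4*g + 3) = (g - 3)*(g - 1)*(g - 3)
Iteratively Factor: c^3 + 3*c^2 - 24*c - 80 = (c + 4)*(c^2 - c - 20) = (c - 5)*(c + 4)*(c + 4)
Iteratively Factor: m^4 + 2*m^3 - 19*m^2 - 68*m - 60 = (m + 2)*(m^3 - 19*m - 30) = (m - 5)*(m + 2)*(m^2 + 5*m + 6) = (m - 5)*(m + 2)^2*(m + 3)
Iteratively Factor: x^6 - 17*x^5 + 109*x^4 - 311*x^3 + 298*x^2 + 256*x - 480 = (x - 3)*(x^5 - 14*x^4 + 67*x^3 - 110*x^2 - 32*x + 160) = (x - 4)*(x - 3)*(x^4 - 10*x^3 + 27*x^2 - 2*x - 40) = (x - 5)*(x - 4)*(x - 3)*(x^3 - 5*x^2 + 2*x + 8) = (x - 5)*(x - 4)^2*(x - 3)*(x^2 - x - 2) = (x - 5)*(x - 4)^2*(x - 3)*(x - 2)*(x + 1)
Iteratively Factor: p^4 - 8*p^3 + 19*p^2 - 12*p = (p - 1)*(p^3 - 7*p^2 + 12*p) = p*(p - 1)*(p^2 - 7*p + 12) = p*(p - 4)*(p - 1)*(p - 3)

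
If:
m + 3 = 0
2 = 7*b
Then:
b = 2/7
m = -3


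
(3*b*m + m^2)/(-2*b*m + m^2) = (-3*b - m)/(2*b - m)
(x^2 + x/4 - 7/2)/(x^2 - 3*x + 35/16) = 4*(x + 2)/(4*x - 5)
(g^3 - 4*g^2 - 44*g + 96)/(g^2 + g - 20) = (g^3 - 4*g^2 - 44*g + 96)/(g^2 + g - 20)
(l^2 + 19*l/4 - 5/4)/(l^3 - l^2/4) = (l + 5)/l^2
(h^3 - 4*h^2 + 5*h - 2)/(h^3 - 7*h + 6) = (h - 1)/(h + 3)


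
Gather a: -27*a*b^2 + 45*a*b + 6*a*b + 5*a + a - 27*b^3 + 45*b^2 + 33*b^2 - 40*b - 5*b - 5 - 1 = a*(-27*b^2 + 51*b + 6) - 27*b^3 + 78*b^2 - 45*b - 6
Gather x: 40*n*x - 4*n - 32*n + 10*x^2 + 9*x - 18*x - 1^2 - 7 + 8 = -36*n + 10*x^2 + x*(40*n - 9)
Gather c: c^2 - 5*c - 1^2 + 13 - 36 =c^2 - 5*c - 24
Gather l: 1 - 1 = 0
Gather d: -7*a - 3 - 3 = -7*a - 6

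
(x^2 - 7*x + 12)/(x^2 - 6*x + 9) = (x - 4)/(x - 3)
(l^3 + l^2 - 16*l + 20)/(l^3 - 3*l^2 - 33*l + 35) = (l^2 - 4*l + 4)/(l^2 - 8*l + 7)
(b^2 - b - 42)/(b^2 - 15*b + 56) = (b + 6)/(b - 8)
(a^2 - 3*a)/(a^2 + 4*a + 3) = a*(a - 3)/(a^2 + 4*a + 3)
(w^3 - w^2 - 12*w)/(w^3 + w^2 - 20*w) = (w + 3)/(w + 5)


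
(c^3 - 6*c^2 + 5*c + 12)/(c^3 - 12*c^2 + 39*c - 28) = (c^2 - 2*c - 3)/(c^2 - 8*c + 7)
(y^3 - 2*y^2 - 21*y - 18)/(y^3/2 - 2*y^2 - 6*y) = 2*(y^2 + 4*y + 3)/(y*(y + 2))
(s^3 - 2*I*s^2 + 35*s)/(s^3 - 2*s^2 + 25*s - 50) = s*(s - 7*I)/(s^2 - s*(2 + 5*I) + 10*I)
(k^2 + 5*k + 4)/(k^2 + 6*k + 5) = (k + 4)/(k + 5)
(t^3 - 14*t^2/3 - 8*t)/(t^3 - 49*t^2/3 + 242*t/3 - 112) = t*(3*t + 4)/(3*t^2 - 31*t + 56)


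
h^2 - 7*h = h*(h - 7)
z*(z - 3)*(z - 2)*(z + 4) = z^4 - z^3 - 14*z^2 + 24*z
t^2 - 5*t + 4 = (t - 4)*(t - 1)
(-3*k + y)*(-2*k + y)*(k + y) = 6*k^3 + k^2*y - 4*k*y^2 + y^3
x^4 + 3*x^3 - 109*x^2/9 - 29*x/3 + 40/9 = (x - 8/3)*(x - 1/3)*(x + 1)*(x + 5)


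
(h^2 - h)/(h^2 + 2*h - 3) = h/(h + 3)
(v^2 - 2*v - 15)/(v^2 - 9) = (v - 5)/(v - 3)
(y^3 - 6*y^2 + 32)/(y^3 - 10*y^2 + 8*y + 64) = (y - 4)/(y - 8)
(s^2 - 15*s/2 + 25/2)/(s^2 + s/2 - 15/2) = (s - 5)/(s + 3)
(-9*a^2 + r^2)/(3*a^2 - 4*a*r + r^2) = (3*a + r)/(-a + r)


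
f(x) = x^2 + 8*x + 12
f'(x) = 2*x + 8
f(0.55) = 16.70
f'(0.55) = 9.10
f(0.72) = 18.28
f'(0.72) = 9.44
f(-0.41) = 8.89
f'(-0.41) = 7.18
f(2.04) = 32.48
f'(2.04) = 12.08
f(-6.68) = 3.18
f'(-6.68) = -5.36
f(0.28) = 14.32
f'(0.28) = 8.56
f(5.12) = 79.17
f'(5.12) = 18.24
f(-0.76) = 6.50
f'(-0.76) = 6.48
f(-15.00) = 117.00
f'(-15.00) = -22.00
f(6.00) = 96.00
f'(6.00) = 20.00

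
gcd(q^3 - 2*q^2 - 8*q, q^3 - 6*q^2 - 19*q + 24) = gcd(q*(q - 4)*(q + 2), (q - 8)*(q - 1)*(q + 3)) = 1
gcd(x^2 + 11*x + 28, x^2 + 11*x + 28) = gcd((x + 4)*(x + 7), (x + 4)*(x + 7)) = x^2 + 11*x + 28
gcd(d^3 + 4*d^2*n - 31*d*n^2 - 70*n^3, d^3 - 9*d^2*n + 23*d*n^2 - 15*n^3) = d - 5*n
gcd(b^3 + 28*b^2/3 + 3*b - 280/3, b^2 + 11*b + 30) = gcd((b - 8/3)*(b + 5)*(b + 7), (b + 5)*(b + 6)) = b + 5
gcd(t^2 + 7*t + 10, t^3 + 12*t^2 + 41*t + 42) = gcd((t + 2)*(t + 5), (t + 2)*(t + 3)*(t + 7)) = t + 2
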